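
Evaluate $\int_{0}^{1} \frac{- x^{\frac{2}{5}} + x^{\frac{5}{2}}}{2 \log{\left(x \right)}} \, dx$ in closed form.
$- \frac{\log{\left(2 \right)}}{2} + \frac{\log{\left(5 \right)}}{2}$

Introduce a parameter $a$ in the exponent: let $I(a) = \int_{0}^{1} \frac{x^{\frac{5}{2}} - x^{a}}{2 \log{\left(x \right)}} \, dx$.

Since $\dfrac{\partial}{\partial a}\,x^{a} = x^{a} \ln x$, the $\ln x$ in the denominator cancels and
$$\frac{dI}{da} = \int_{0}^{1} - \frac{1}{2} x^{a} \, dx = - \frac{1}{2} \left[\frac{x^{a+1}}{a+1}\right]_0^1 = - \frac{1}{2 a + 2}.$$

Integrating with respect to $a$ gives $I(a) = - \frac{\log{\left(a + 1 \right)}}{2} - \frac{\log{\left(2 \right)}}{2} + \frac{\log{\left(7 \right)}}{2} + C$.

At $a = \frac{5}{2}$ the integrand is identically $0$, so $I(\frac{5}{2}) = 0$. The closed form gives $0$, hence $C = 0$.

Setting $a = \frac{2}{5}$:
$$I = - \frac{\log{\left(2 \right)}}{2} + \frac{\log{\left(5 \right)}}{2}.$$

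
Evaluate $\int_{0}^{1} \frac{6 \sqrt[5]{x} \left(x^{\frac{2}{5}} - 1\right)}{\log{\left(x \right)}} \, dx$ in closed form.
$- \log{\left(\frac{729}{4096} \right)}$

Consider the one-parameter family: let $I(a) = \int_{0}^{1} \frac{6 \left(x^{\frac{3}{5}} - x^{a}\right)}{\log{\left(x \right)}} \, dx$.

Since $\dfrac{\partial}{\partial a}\,x^{a} = x^{a} \ln x$, the $\ln x$ in the denominator cancels and
$$\frac{dI}{da} = \int_{0}^{1} -6 x^{a} \, dx = -6 \left[\frac{x^{a+1}}{a+1}\right]_0^1 = - \frac{6}{a + 1}.$$

Integrating with respect to $a$ gives $I(a) = - \log{\left(\frac{15625 \left(a + 1\right)^{6}}{262144} \right)} + C$.

At $a = \frac{3}{5}$ the integrand is identically $0$, so $I(\frac{3}{5}) = 0$. The closed form gives $0$, hence $C = 0$.

Setting $a = \frac{1}{5}$:
$$I = - \log{\left(\frac{729}{4096} \right)}.$$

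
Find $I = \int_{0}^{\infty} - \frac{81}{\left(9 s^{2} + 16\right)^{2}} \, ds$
$- \frac{27 \pi}{256}$

Start from the standard arctangent integral
$$J(a) = \int_{0}^{\infty} - \frac{1}{a^{2} + s^{2}} \, ds = - \frac{\pi}{2 a}.$$

Differentiating under the integral sign with respect to $a$,
$$\frac{dJ}{da} = \int_{0}^{\infty} \frac{2 a}{\left(a^{2} + s^{2}\right)^{2}} \, ds = \frac{\pi}{2 a^{2}},$$
so $\int_{0}^{\infty} - \frac{1}{\left(a^{2} + s^{2}\right)^{2}} \, ds = - \frac{\pi}{4 a^{3}}$.

Setting $a = \frac{4}{3}$:
$$I = - \frac{27 \pi}{256}.$$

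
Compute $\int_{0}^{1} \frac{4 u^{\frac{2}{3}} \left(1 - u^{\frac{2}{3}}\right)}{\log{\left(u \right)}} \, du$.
$- \log{\left(\frac{2401}{625} \right)}$

Replace the exponent $\frac{4}{3}$ by a parameter $a$: let $I(a) = \int_{0}^{1} \frac{4 \left(u^{\frac{2}{3}} - u^{a}\right)}{\log{\left(u \right)}} \, du$.

Since $\dfrac{\partial}{\partial a}\,u^{a} = u^{a} \ln u$, the $\ln u$ in the denominator cancels and
$$\frac{dI}{da} = \int_{0}^{1} -4 u^{a} \, du = -4 \left[\frac{u^{a+1}}{a+1}\right]_0^1 = - \frac{4}{a + 1}.$$

Integrating with respect to $a$ gives $I(a) = - \log{\left(\frac{81 \left(a + 1\right)^{4}}{625} \right)} + C$.

At $a = \frac{2}{3}$ the integrand is identically $0$, so $I(\frac{2}{3}) = 0$. The closed form gives $0$, hence $C = 0$.

Setting $a = \frac{4}{3}$:
$$I = - \log{\left(\frac{2401}{625} \right)}.$$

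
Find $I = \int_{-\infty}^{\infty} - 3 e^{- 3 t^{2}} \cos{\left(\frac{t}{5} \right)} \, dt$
$- \frac{\sqrt{3} \sqrt{\pi}}{e^{\frac{1}{300}}}$

Treat the cosine frequency as a parameter and define $I(b) = \int_{-\infty}^{\infty} - 3 e^{- 3 t^{2}} \cos{\left(b t \right)} \, dt$.

Differentiating under the integral sign,
$$I'(b) = \int_{-\infty}^{\infty} 3 t e^{- 3 t^{2}} \sin{\left(b t \right)} \, dt.$$

Integrate $\int_{-\infty}^{\infty} t \sin(b t)\, e^{- 3 t^{2}}\, dt$ by parts with $u = \sin(b t)$ and $dv = t\, e^{- 3 t^{2}}\, dt$, giving $v = - \frac{e^{- 3 t^{2}}}{6}$. The boundary term vanishes and
$$\int_{-\infty}^{\infty} t \sin(b t)\, e^{- 3 t^{2}}\, dt = \frac{b}{6} \int_{-\infty}^{\infty} \cos(b t)\, e^{- 3 t^{2}}\, dt,$$
so $I'(b) = - \frac{b}{6}\, I(b)$.

This is a separable first-order ODE; solving with the initial condition $I(0) = \int_{-\infty}^{\infty} - 3 e^{- 3 t^{2}}\,dt = - \sqrt{3} \sqrt{\pi}$ gives
$$I(b) = - \sqrt{3} \sqrt{\pi} e^{- \frac{b^{2}}{12}}.$$

Setting $b = \frac{1}{5}$:
$$I = - \frac{\sqrt{3} \sqrt{\pi}}{e^{\frac{1}{300}}}.$$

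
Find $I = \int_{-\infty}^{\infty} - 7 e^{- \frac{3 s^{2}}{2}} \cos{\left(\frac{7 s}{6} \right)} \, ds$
$- \frac{7 \sqrt{6} \sqrt{\pi}}{3 e^{\frac{49}{216}}}$

Let $b$ denote the cosine frequency and define $I(b) = \int_{-\infty}^{\infty} - 7 e^{- \frac{3 s^{2}}{2}} \cos{\left(b s \right)} \, ds$.

Differentiating under the integral sign,
$$I'(b) = \int_{-\infty}^{\infty} 7 s e^{- \frac{3 s^{2}}{2}} \sin{\left(b s \right)} \, ds.$$

Integrate $\int_{-\infty}^{\infty} s \sin(b s)\, e^{- \frac{3 s^{2}}{2}}\, ds$ by parts with $u = \sin(b s)$ and $dv = s\, e^{- \frac{3 s^{2}}{2}}\, ds$, giving $v = - \frac{e^{- \frac{3 s^{2}}{2}}}{3}$. The boundary term vanishes and
$$\int_{-\infty}^{\infty} s \sin(b s)\, e^{- \frac{3 s^{2}}{2}}\, ds = \frac{b}{3} \int_{-\infty}^{\infty} \cos(b s)\, e^{- \frac{3 s^{2}}{2}}\, ds,$$
so $I'(b) = - \frac{b}{3}\, I(b)$.

This is a separable first-order ODE; solving with the initial condition $I(0) = \int_{-\infty}^{\infty} - 7 e^{- \frac{3 s^{2}}{2}}\,ds = - \frac{7 \sqrt{6} \sqrt{\pi}}{3}$ gives
$$I(b) = - \frac{7 \sqrt{6} \sqrt{\pi} e^{- \frac{b^{2}}{6}}}{3}.$$

Setting $b = \frac{7}{6}$:
$$I = - \frac{7 \sqrt{6} \sqrt{\pi}}{3 e^{\frac{49}{216}}}.$$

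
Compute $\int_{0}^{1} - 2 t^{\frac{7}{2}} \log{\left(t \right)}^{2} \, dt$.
$- \frac{32}{729}$

Begin with the known integral
$$J(a) = \int_{0}^{1} - 2 t^{a} \, dt = - \frac{2}{a + 1}.$$

Differentiating under the integral sign brings down a factor of $\ln t$:
$$\frac{dJ}{da} = \int_{0}^{1} - 2 t^{a} \log{\left(t \right)} \, dt = \frac{2}{\left(a + 1\right)^{2}}.$$

Repeating twice in total — each differentiation brings down another $\ln t$ — gives
$$\frac{d^{2}J}{da^{2}} = \int_{0}^{1} - 2 t^{a} \log{\left(t \right)}^{2} \, dt = - \frac{4}{\left(a + 1\right)^{3}},$$
and the integrand here is exactly the target integrand, so $I = - \frac{4}{\left(a + 1\right)^{3}}$.

Setting $a = \frac{7}{2}$:
$$I = - \frac{32}{729}.$$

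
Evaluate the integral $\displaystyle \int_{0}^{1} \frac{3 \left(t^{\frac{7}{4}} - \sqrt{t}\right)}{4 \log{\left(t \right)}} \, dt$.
$\log{\left(\frac{11^{\frac{3}{4}} \sqrt[4]{6}}{6} \right)}$

Replace the exponent $\frac{1}{2}$ by a parameter $a$: let $I(a) = \int_{0}^{1} \frac{3 \left(t^{\frac{7}{4}} - t^{a}\right)}{4 \log{\left(t \right)}} \, dt$.

Since $\dfrac{\partial}{\partial a}\,t^{a} = t^{a} \ln t$, the $\ln t$ in the denominator cancels and
$$\frac{dI}{da} = \int_{0}^{1} - \frac{3}{4} t^{a} \, dt = - \frac{3}{4} \left[\frac{t^{a+1}}{a+1}\right]_0^1 = - \frac{3}{4 a + 4}.$$

Integrating with respect to $a$ gives $I(a) = - \frac{3 \log{\left(a + 1 \right)}}{4} - \frac{3 \log{\left(2 \right)}}{2} + \frac{3 \log{\left(11 \right)}}{4} + C$.

At $a = \frac{7}{4}$ the integrand is identically $0$, so $I(\frac{7}{4}) = 0$. The closed form gives $0$, hence $C = 0$.

Setting $a = \frac{1}{2}$:
$$I = \log{\left(\frac{11^{\frac{3}{4}} \sqrt[4]{6}}{6} \right)}.$$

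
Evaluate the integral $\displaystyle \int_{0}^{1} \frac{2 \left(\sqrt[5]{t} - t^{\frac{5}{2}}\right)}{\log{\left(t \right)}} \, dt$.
$- \log{\left(\frac{1225}{144} \right)}$

Consider the one-parameter family: let $I(a) = \int_{0}^{1} \frac{2 \left(\sqrt[5]{t} - t^{a}\right)}{\log{\left(t \right)}} \, dt$.

Since $\dfrac{\partial}{\partial a}\,t^{a} = t^{a} \ln t$, the $\ln t$ in the denominator cancels and
$$\frac{dI}{da} = \int_{0}^{1} -2 t^{a} \, dt = -2 \left[\frac{t^{a+1}}{a+1}\right]_0^1 = - \frac{2}{a + 1}.$$

Integrating with respect to $a$ gives $I(a) = - \log{\left(\frac{25 \left(a + 1\right)^{2}}{36} \right)} + C$.

At $a = \frac{1}{5}$ the integrand is identically $0$, so $I(\frac{1}{5}) = 0$. The closed form gives $0$, hence $C = 0$.

Setting $a = \frac{5}{2}$:
$$I = - \log{\left(\frac{1225}{144} \right)}.$$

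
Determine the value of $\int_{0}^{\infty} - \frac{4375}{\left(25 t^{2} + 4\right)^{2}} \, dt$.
$- \frac{875 \pi}{32}$

Recall the elementary integral
$$J(a) = \int_{0}^{\infty} - \frac{7}{a^{2} + t^{2}} \, dt = - \frac{7 \pi}{2 a}.$$

Differentiating under the integral sign with respect to $a$,
$$\frac{dJ}{da} = \int_{0}^{\infty} \frac{14 a}{\left(a^{2} + t^{2}\right)^{2}} \, dt = \frac{7 \pi}{2 a^{2}},$$
so $\int_{0}^{\infty} - \frac{7}{\left(a^{2} + t^{2}\right)^{2}} \, dt = - \frac{7 \pi}{4 a^{3}}$.

Setting $a = \frac{2}{5}$:
$$I = - \frac{875 \pi}{32}.$$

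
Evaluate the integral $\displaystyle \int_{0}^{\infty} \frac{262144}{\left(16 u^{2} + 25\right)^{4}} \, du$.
$\frac{2048 \pi}{15625}$

Recall the elementary integral
$$J(a) = \int_{0}^{\infty} \frac{4}{a^{2} + u^{2}} \, du = \frac{2 \pi}{a}.$$

Differentiating under the integral sign with respect to $a$,
$$\frac{dJ}{da} = \int_{0}^{\infty} - \frac{8 a}{\left(a^{2} + u^{2}\right)^{2}} \, du = - \frac{2 \pi}{a^{2}},$$
so $\int_{0}^{\infty} \frac{4}{\left(a^{2} + u^{2}\right)^{2}} \, du = \frac{\pi}{a^{3}}$.

Repeating — each differentiation of $1/(u^2+a^2)^j$ produces $-2ja/(u^2+a^2)^{j+1}$ — and dividing through by $-2ja$ at each step yields, after $3$ differentiations in total,
$$\int_{0}^{\infty} \frac{4}{\left(a^{2} + u^{2}\right)^{4}} \, du = \frac{5 \pi}{8 a^{7}}.$$

Setting $a = \frac{5}{4}$:
$$I = \frac{2048 \pi}{15625}.$$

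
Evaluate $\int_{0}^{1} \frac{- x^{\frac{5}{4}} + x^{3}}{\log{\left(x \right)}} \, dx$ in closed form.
$\log{\left(\frac{16}{9} \right)}$

Consider the one-parameter family: let $I(a) = \int_{0}^{1} \frac{- x^{\frac{5}{4}} + x^{a}}{\log{\left(x \right)}} \, dx$.

Since $\dfrac{\partial}{\partial a}\,x^{a} = x^{a} \ln x$, the $\ln x$ in the denominator cancels and
$$\frac{dI}{da} = \int_{0}^{1} x^{a} \, dx = \left[\frac{x^{a+1}}{a+1}\right]_0^1 = \frac{1}{a + 1}.$$

Integrating with respect to $a$ gives $I(a) = \log{\left(\frac{4 a}{9} + \frac{4}{9} \right)} + C$.

At $a = \frac{5}{4}$ the integrand is identically $0$, so $I(\frac{5}{4}) = 0$. The closed form gives $0$, hence $C = 0$.

Setting $a = 3$:
$$I = \log{\left(\frac{16}{9} \right)}.$$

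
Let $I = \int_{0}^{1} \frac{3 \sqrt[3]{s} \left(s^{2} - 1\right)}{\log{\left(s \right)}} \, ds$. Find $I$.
$- \log{\left(\frac{8}{125} \right)}$

Consider the one-parameter family: let $I(a) = \int_{0}^{1} \frac{3 \left(s^{\frac{7}{3}} - s^{a}\right)}{\log{\left(s \right)}} \, ds$.

Since $\dfrac{\partial}{\partial a}\,s^{a} = s^{a} \ln s$, the $\ln s$ in the denominator cancels and
$$\frac{dI}{da} = \int_{0}^{1} -3 s^{a} \, ds = -3 \left[\frac{s^{a+1}}{a+1}\right]_0^1 = - \frac{3}{a + 1}.$$

Integrating with respect to $a$ gives $I(a) = - \log{\left(\frac{27 \left(a + 1\right)^{3}}{1000} \right)} + C$.

At $a = \frac{7}{3}$ the integrand is identically $0$, so $I(\frac{7}{3}) = 0$. The closed form gives $0$, hence $C = 0$.

Setting $a = \frac{1}{3}$:
$$I = - \log{\left(\frac{8}{125} \right)}.$$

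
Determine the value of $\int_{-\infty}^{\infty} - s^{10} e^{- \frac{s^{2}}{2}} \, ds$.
$- 945 \sqrt{2} \sqrt{\pi}$

Begin with the known integral
$$J(a) = \int_{-\infty}^{\infty} - e^{- a s^{2}} \, ds = - \frac{\sqrt{\pi}}{\sqrt{a}}.$$

Differentiating under the integral sign brings down a factor of $(-s^2)$:
$$\frac{dJ}{da} = \int_{-\infty}^{\infty} s^{2} e^{- a s^{2}} \, ds = \frac{\sqrt{\pi}}{2 a^{\frac{3}{2}}}.$$

Repeating $5$ times in total — each differentiation brings down another $(-s^2)$ — gives
$$\frac{d^{5}J}{da^{5}} = \int_{-\infty}^{\infty} s^{10} e^{- a s^{2}} \, ds = \frac{945 \sqrt{\pi}}{32 a^{\frac{11}{2}}},$$
and the integrand here is $(-1)^{5}$ times the target integrand, so $I = (-1)^{5}\,\frac{d^{5}J}{da^{5}} = - \frac{945 \sqrt{\pi}}{32 a^{\frac{11}{2}}}$.

Setting $a = \frac{1}{2}$:
$$I = - 945 \sqrt{2} \sqrt{\pi}.$$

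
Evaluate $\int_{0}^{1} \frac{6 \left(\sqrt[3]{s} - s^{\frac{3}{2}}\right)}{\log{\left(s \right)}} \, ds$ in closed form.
$- \log{\left(\frac{11390625}{262144} \right)}$

Introduce a parameter $a$ in the exponent: let $I(a) = \int_{0}^{1} \frac{6 \left(\sqrt[3]{s} - s^{a}\right)}{\log{\left(s \right)}} \, ds$.

Since $\dfrac{\partial}{\partial a}\,s^{a} = s^{a} \ln s$, the $\ln s$ in the denominator cancels and
$$\frac{dI}{da} = \int_{0}^{1} -6 s^{a} \, ds = -6 \left[\frac{s^{a+1}}{a+1}\right]_0^1 = - \frac{6}{a + 1}.$$

Integrating with respect to $a$ gives $I(a) = - \log{\left(\frac{729 \left(a + 1\right)^{6}}{4096} \right)} + C$.

At $a = \frac{1}{3}$ the integrand is identically $0$, so $I(\frac{1}{3}) = 0$. The closed form gives $0$, hence $C = 0$.

Setting $a = \frac{3}{2}$:
$$I = - \log{\left(\frac{11390625}{262144} \right)}.$$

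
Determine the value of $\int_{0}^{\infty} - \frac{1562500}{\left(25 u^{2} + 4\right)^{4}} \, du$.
$- \frac{390625 \pi}{1024}$

Start from the standard arctangent integral
$$J(a) = \int_{0}^{\infty} - \frac{4}{a^{2} + u^{2}} \, du = - \frac{2 \pi}{a}.$$

Differentiating under the integral sign with respect to $a$,
$$\frac{dJ}{da} = \int_{0}^{\infty} \frac{8 a}{\left(a^{2} + u^{2}\right)^{2}} \, du = \frac{2 \pi}{a^{2}},$$
so $\int_{0}^{\infty} - \frac{4}{\left(a^{2} + u^{2}\right)^{2}} \, du = - \frac{\pi}{a^{3}}$.

Repeating — each differentiation of $1/(u^2+a^2)^j$ produces $-2ja/(u^2+a^2)^{j+1}$ — and dividing through by $-2ja$ at each step yields, after $3$ differentiations in total,
$$\int_{0}^{\infty} - \frac{4}{\left(a^{2} + u^{2}\right)^{4}} \, du = - \frac{5 \pi}{8 a^{7}}.$$

Setting $a = \frac{2}{5}$:
$$I = - \frac{390625 \pi}{1024}.$$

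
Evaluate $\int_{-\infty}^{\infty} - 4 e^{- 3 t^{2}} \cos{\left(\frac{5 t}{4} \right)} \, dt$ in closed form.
$- \frac{4 \sqrt{3} \sqrt{\pi}}{3 e^{\frac{25}{192}}}$

Let $b$ denote the cosine frequency and define $I(b) = \int_{-\infty}^{\infty} - 4 e^{- 3 t^{2}} \cos{\left(b t \right)} \, dt$.

Differentiating under the integral sign,
$$I'(b) = \int_{-\infty}^{\infty} 4 t e^{- 3 t^{2}} \sin{\left(b t \right)} \, dt.$$

Integrate $\int_{-\infty}^{\infty} t \sin(b t)\, e^{- 3 t^{2}}\, dt$ by parts with $u = \sin(b t)$ and $dv = t\, e^{- 3 t^{2}}\, dt$, giving $v = - \frac{e^{- 3 t^{2}}}{6}$. The boundary term vanishes and
$$\int_{-\infty}^{\infty} t \sin(b t)\, e^{- 3 t^{2}}\, dt = \frac{b}{6} \int_{-\infty}^{\infty} \cos(b t)\, e^{- 3 t^{2}}\, dt,$$
so $I'(b) = - \frac{b}{6}\, I(b)$.

This is a separable first-order ODE; solving with the initial condition $I(0) = \int_{-\infty}^{\infty} - 4 e^{- 3 t^{2}}\,dt = - \frac{4 \sqrt{3} \sqrt{\pi}}{3}$ gives
$$I(b) = - \frac{4 \sqrt{3} \sqrt{\pi} e^{- \frac{b^{2}}{12}}}{3}.$$

Setting $b = \frac{5}{4}$:
$$I = - \frac{4 \sqrt{3} \sqrt{\pi}}{3 e^{\frac{25}{192}}}.$$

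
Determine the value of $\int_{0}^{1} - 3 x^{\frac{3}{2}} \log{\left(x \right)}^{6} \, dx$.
$- \frac{55296}{15625}$

Begin with the known integral
$$J(a) = \int_{0}^{1} - 3 x^{a} \, dx = - \frac{3}{a + 1}.$$

Differentiating under the integral sign brings down a factor of $\ln x$:
$$\frac{dJ}{da} = \int_{0}^{1} - 3 x^{a} \log{\left(x \right)} \, dx = \frac{3}{\left(a + 1\right)^{2}}.$$

Repeating $6$ times in total — each differentiation brings down another $\ln x$ — gives
$$\frac{d^{6}J}{da^{6}} = \int_{0}^{1} - 3 x^{a} \log{\left(x \right)}^{6} \, dx = - \frac{2160}{\left(a + 1\right)^{7}},$$
and the integrand here is exactly the target integrand, so $I = - \frac{2160}{\left(a + 1\right)^{7}}$.

Setting $a = \frac{3}{2}$:
$$I = - \frac{55296}{15625}.$$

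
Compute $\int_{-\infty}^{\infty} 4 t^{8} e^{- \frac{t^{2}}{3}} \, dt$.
$\frac{8505 \sqrt{3} \sqrt{\pi}}{4}$

Consider the simpler parametrised integral
$$J(a) = \int_{-\infty}^{\infty} 4 e^{- a t^{2}} \, dt = \frac{4 \sqrt{\pi}}{\sqrt{a}}.$$

Differentiating under the integral sign brings down a factor of $(-t^2)$:
$$\frac{dJ}{da} = \int_{-\infty}^{\infty} - 4 t^{2} e^{- a t^{2}} \, dt = - \frac{2 \sqrt{\pi}}{a^{\frac{3}{2}}}.$$

Repeating $4$ times in total — each differentiation brings down another $(-t^2)$ — gives
$$\frac{d^{4}J}{da^{4}} = \int_{-\infty}^{\infty} 4 t^{8} e^{- a t^{2}} \, dt = \frac{105 \sqrt{\pi}}{4 a^{\frac{9}{2}}},$$
and the integrand here is exactly the target integrand, so $I = \frac{105 \sqrt{\pi}}{4 a^{\frac{9}{2}}}$.

Setting $a = \frac{1}{3}$:
$$I = \frac{8505 \sqrt{3} \sqrt{\pi}}{4}.$$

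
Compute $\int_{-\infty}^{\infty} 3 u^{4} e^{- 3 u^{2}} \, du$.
$\frac{\sqrt{3} \sqrt{\pi}}{12}$

Start from the elementary integral
$$J(a) = \int_{-\infty}^{\infty} 3 e^{- a u^{2}} \, du = \frac{3 \sqrt{\pi}}{\sqrt{a}}.$$

Differentiating under the integral sign brings down a factor of $(-u^2)$:
$$\frac{dJ}{da} = \int_{-\infty}^{\infty} - 3 u^{2} e^{- a u^{2}} \, du = - \frac{3 \sqrt{\pi}}{2 a^{\frac{3}{2}}}.$$

Repeating twice in total — each differentiation brings down another $(-u^2)$ — gives
$$\frac{d^{2}J}{da^{2}} = \int_{-\infty}^{\infty} 3 u^{4} e^{- a u^{2}} \, du = \frac{9 \sqrt{\pi}}{4 a^{\frac{5}{2}}},$$
and the integrand here is exactly the target integrand, so $I = \frac{9 \sqrt{\pi}}{4 a^{\frac{5}{2}}}$.

Setting $a = 3$:
$$I = \frac{\sqrt{3} \sqrt{\pi}}{12}.$$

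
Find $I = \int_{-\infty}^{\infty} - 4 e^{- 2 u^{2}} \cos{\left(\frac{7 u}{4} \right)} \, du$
$- \frac{2 \sqrt{2} \sqrt{\pi}}{e^{\frac{49}{128}}}$

Let $b$ denote the cosine frequency and define $I(b) = \int_{-\infty}^{\infty} - 4 e^{- 2 u^{2}} \cos{\left(b u \right)} \, du$.

Differentiating under the integral sign,
$$I'(b) = \int_{-\infty}^{\infty} 4 u e^{- 2 u^{2}} \sin{\left(b u \right)} \, du.$$

Integrate $\int_{-\infty}^{\infty} u \sin(b u)\, e^{- 2 u^{2}}\, du$ by parts with $w = \sin(b u)$ and $dv = u\, e^{- 2 u^{2}}\, du$, giving $v = - \frac{e^{- 2 u^{2}}}{4}$. The boundary term vanishes and
$$\int_{-\infty}^{\infty} u \sin(b u)\, e^{- 2 u^{2}}\, du = \frac{b}{4} \int_{-\infty}^{\infty} \cos(b u)\, e^{- 2 u^{2}}\, du,$$
so $I'(b) = - \frac{b}{4}\, I(b)$.

This is a separable first-order ODE; solving with the initial condition $I(0) = \int_{-\infty}^{\infty} - 4 e^{- 2 u^{2}}\,du = - 2 \sqrt{2} \sqrt{\pi}$ gives
$$I(b) = - 2 \sqrt{2} \sqrt{\pi} e^{- \frac{b^{2}}{8}}.$$

Setting $b = \frac{7}{4}$:
$$I = - \frac{2 \sqrt{2} \sqrt{\pi}}{e^{\frac{49}{128}}}.$$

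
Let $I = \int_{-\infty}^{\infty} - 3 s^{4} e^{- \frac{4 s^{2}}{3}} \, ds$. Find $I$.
$- \frac{81 \sqrt{3} \sqrt{\pi}}{128}$

Begin with the known integral
$$J(a) = \int_{-\infty}^{\infty} - 3 e^{- a s^{2}} \, ds = - \frac{3 \sqrt{\pi}}{\sqrt{a}}.$$

Differentiating under the integral sign brings down a factor of $(-s^2)$:
$$\frac{dJ}{da} = \int_{-\infty}^{\infty} 3 s^{2} e^{- a s^{2}} \, ds = \frac{3 \sqrt{\pi}}{2 a^{\frac{3}{2}}}.$$

Repeating twice in total — each differentiation brings down another $(-s^2)$ — gives
$$\frac{d^{2}J}{da^{2}} = \int_{-\infty}^{\infty} - 3 s^{4} e^{- a s^{2}} \, ds = - \frac{9 \sqrt{\pi}}{4 a^{\frac{5}{2}}},$$
and the integrand here is exactly the target integrand, so $I = - \frac{9 \sqrt{\pi}}{4 a^{\frac{5}{2}}}$.

Setting $a = \frac{4}{3}$:
$$I = - \frac{81 \sqrt{3} \sqrt{\pi}}{128}.$$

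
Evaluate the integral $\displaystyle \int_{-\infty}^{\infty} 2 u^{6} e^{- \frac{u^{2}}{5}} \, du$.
$\frac{1875 \sqrt{5} \sqrt{\pi}}{4}$

Begin with the known integral
$$J(a) = \int_{-\infty}^{\infty} 2 e^{- a u^{2}} \, du = \frac{2 \sqrt{\pi}}{\sqrt{a}}.$$

Differentiating under the integral sign brings down a factor of $(-u^2)$:
$$\frac{dJ}{da} = \int_{-\infty}^{\infty} - 2 u^{2} e^{- a u^{2}} \, du = - \frac{\sqrt{\pi}}{a^{\frac{3}{2}}}.$$

Repeating $3$ times in total — each differentiation brings down another $(-u^2)$ — gives
$$\frac{d^{3}J}{da^{3}} = \int_{-\infty}^{\infty} - 2 u^{6} e^{- a u^{2}} \, du = - \frac{15 \sqrt{\pi}}{4 a^{\frac{7}{2}}},$$
and the integrand here is $(-1)^{3}$ times the target integrand, so $I = (-1)^{3}\,\frac{d^{3}J}{da^{3}} = \frac{15 \sqrt{\pi}}{4 a^{\frac{7}{2}}}$.

Setting $a = \frac{1}{5}$:
$$I = \frac{1875 \sqrt{5} \sqrt{\pi}}{4}.$$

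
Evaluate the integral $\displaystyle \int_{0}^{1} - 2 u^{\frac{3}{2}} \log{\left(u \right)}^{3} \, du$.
$\frac{192}{625}$

Begin with the known integral
$$J(a) = \int_{0}^{1} - 2 u^{a} \, du = - \frac{2}{a + 1}.$$

Differentiating under the integral sign brings down a factor of $\ln u$:
$$\frac{dJ}{da} = \int_{0}^{1} - 2 u^{a} \log{\left(u \right)} \, du = \frac{2}{\left(a + 1\right)^{2}}.$$

Repeating $3$ times in total — each differentiation brings down another $\ln u$ — gives
$$\frac{d^{3}J}{da^{3}} = \int_{0}^{1} - 2 u^{a} \log{\left(u \right)}^{3} \, du = \frac{12}{\left(a + 1\right)^{4}},$$
and the integrand here is exactly the target integrand, so $I = \frac{12}{\left(a + 1\right)^{4}}$.

Setting $a = \frac{3}{2}$:
$$I = \frac{192}{625}.$$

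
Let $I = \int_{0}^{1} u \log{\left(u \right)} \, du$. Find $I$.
$- \frac{1}{4}$

Consider the simpler parametrised integral
$$J(a) = \int_{0}^{1} u^{a} \, du = \frac{1}{a + 1}.$$

Differentiating under the integral sign brings down a factor of $\ln u$:
$$\frac{dJ}{da} = \int_{0}^{1} u^{a} \log{\left(u \right)} \, du = - \frac{1}{\left(a + 1\right)^{2}}.$$

The integral on the left is $I$, so $I = - \frac{1}{\left(a + 1\right)^{2}}$.

Setting $a = 1$:
$$I = - \frac{1}{4}.$$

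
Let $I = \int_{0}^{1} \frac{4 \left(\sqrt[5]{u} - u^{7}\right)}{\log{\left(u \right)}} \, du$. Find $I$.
$\log{\left(\frac{81}{160000} \right)}$

Consider the one-parameter family: let $I(a) = \int_{0}^{1} \frac{4 \left(- u^{7} + u^{a}\right)}{\log{\left(u \right)}} \, du$.

Since $\dfrac{\partial}{\partial a}\,u^{a} = u^{a} \ln u$, the $\ln u$ in the denominator cancels and
$$\frac{dI}{da} = \int_{0}^{1} 4 u^{a} \, du = 4 \left[\frac{u^{a+1}}{a+1}\right]_0^1 = \frac{4}{a + 1}.$$

Integrating with respect to $a$ gives $I(a) = \log{\left(\frac{\left(a + 1\right)^{4}}{4096} \right)} + C$.

At $a = 7$ the integrand is identically $0$, so $I(7) = 0$. The closed form gives $0$, hence $C = 0$.

Setting $a = \frac{1}{5}$:
$$I = \log{\left(\frac{81}{160000} \right)}.$$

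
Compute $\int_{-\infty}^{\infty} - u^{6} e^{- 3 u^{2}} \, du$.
$- \frac{5 \sqrt{3} \sqrt{\pi}}{216}$

Begin with the known integral
$$J(a) = \int_{-\infty}^{\infty} - e^{- a u^{2}} \, du = - \frac{\sqrt{\pi}}{\sqrt{a}}.$$

Differentiating under the integral sign brings down a factor of $(-u^2)$:
$$\frac{dJ}{da} = \int_{-\infty}^{\infty} u^{2} e^{- a u^{2}} \, du = \frac{\sqrt{\pi}}{2 a^{\frac{3}{2}}}.$$

Repeating $3$ times in total — each differentiation brings down another $(-u^2)$ — gives
$$\frac{d^{3}J}{da^{3}} = \int_{-\infty}^{\infty} u^{6} e^{- a u^{2}} \, du = \frac{15 \sqrt{\pi}}{8 a^{\frac{7}{2}}},$$
and the integrand here is $(-1)^{3}$ times the target integrand, so $I = (-1)^{3}\,\frac{d^{3}J}{da^{3}} = - \frac{15 \sqrt{\pi}}{8 a^{\frac{7}{2}}}$.

Setting $a = 3$:
$$I = - \frac{5 \sqrt{3} \sqrt{\pi}}{216}.$$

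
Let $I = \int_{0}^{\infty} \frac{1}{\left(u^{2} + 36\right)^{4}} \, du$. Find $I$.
$\frac{5 \pi}{8957952}$

Recall the elementary integral
$$J(a) = \int_{0}^{\infty} \frac{1}{a^{2} + u^{2}} \, du = \frac{\pi}{2 a}.$$

Differentiating under the integral sign with respect to $a$,
$$\frac{dJ}{da} = \int_{0}^{\infty} - \frac{2 a}{\left(a^{2} + u^{2}\right)^{2}} \, du = - \frac{\pi}{2 a^{2}},$$
so $\int_{0}^{\infty} \frac{1}{\left(a^{2} + u^{2}\right)^{2}} \, du = \frac{\pi}{4 a^{3}}$.

Repeating — each differentiation of $1/(u^2+a^2)^j$ produces $-2ja/(u^2+a^2)^{j+1}$ — and dividing through by $-2ja$ at each step yields, after $3$ differentiations in total,
$$\int_{0}^{\infty} \frac{1}{\left(a^{2} + u^{2}\right)^{4}} \, du = \frac{5 \pi}{32 a^{7}}.$$

Setting $a = 6$:
$$I = \frac{5 \pi}{8957952}.$$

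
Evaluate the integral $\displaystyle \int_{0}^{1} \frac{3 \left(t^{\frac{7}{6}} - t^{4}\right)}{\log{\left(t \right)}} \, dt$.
$\log{\left(\frac{2197}{27000} \right)}$

Consider the one-parameter family: let $I(a) = \int_{0}^{1} \frac{3 \left(- t^{4} + t^{a}\right)}{\log{\left(t \right)}} \, dt$.

Since $\dfrac{\partial}{\partial a}\,t^{a} = t^{a} \ln t$, the $\ln t$ in the denominator cancels and
$$\frac{dI}{da} = \int_{0}^{1} 3 t^{a} \, dt = 3 \left[\frac{t^{a+1}}{a+1}\right]_0^1 = \frac{3}{a + 1}.$$

Integrating with respect to $a$ gives $I(a) = \log{\left(\frac{\left(a + 1\right)^{3}}{125} \right)} + C$.

At $a = 4$ the integrand is identically $0$, so $I(4) = 0$. The closed form gives $0$, hence $C = 0$.

Setting $a = \frac{7}{6}$:
$$I = \log{\left(\frac{2197}{27000} \right)}.$$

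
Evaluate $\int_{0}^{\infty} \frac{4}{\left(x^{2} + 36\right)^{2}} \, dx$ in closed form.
$\frac{\pi}{216}$

Begin with the known result
$$J(a) = \int_{0}^{\infty} \frac{4}{a^{2} + x^{2}} \, dx = \frac{2 \pi}{a}.$$

Differentiating under the integral sign with respect to $a$,
$$\frac{dJ}{da} = \int_{0}^{\infty} - \frac{8 a}{\left(a^{2} + x^{2}\right)^{2}} \, dx = - \frac{2 \pi}{a^{2}},$$
so $\int_{0}^{\infty} \frac{4}{\left(a^{2} + x^{2}\right)^{2}} \, dx = \frac{\pi}{a^{3}}$.

Setting $a = 6$:
$$I = \frac{\pi}{216}.$$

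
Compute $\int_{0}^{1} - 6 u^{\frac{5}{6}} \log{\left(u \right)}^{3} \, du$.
$\frac{46656}{14641}$

Start from the elementary integral
$$J(a) = \int_{0}^{1} - 6 u^{a} \, du = - \frac{6}{a + 1}.$$

Differentiating under the integral sign brings down a factor of $\ln u$:
$$\frac{dJ}{da} = \int_{0}^{1} - 6 u^{a} \log{\left(u \right)} \, du = \frac{6}{\left(a + 1\right)^{2}}.$$

Repeating $3$ times in total — each differentiation brings down another $\ln u$ — gives
$$\frac{d^{3}J}{da^{3}} = \int_{0}^{1} - 6 u^{a} \log{\left(u \right)}^{3} \, du = \frac{36}{\left(a + 1\right)^{4}},$$
and the integrand here is exactly the target integrand, so $I = \frac{36}{\left(a + 1\right)^{4}}$.

Setting $a = \frac{5}{6}$:
$$I = \frac{46656}{14641}.$$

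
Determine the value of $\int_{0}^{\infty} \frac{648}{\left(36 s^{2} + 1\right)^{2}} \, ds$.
$27 \pi$

Recall the elementary integral
$$J(a) = \int_{0}^{\infty} \frac{1}{2 \left(a^{2} + s^{2}\right)} \, ds = \frac{\pi}{4 a}.$$

Differentiating under the integral sign with respect to $a$,
$$\frac{dJ}{da} = \int_{0}^{\infty} - \frac{a}{\left(a^{2} + s^{2}\right)^{2}} \, ds = - \frac{\pi}{4 a^{2}},$$
so $\int_{0}^{\infty} \frac{1}{2 \left(a^{2} + s^{2}\right)^{2}} \, ds = \frac{\pi}{8 a^{3}}$.

Setting $a = \frac{1}{6}$:
$$I = 27 \pi.$$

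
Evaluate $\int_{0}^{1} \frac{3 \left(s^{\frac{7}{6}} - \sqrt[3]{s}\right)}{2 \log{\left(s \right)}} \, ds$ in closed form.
$- \log{\left(\frac{16 \sqrt{26}}{169} \right)}$

Replace the exponent $\frac{1}{3}$ by a parameter $a$: let $I(a) = \int_{0}^{1} \frac{3 \left(s^{\frac{7}{6}} - s^{a}\right)}{2 \log{\left(s \right)}} \, ds$.

Since $\dfrac{\partial}{\partial a}\,s^{a} = s^{a} \ln s$, the $\ln s$ in the denominator cancels and
$$\frac{dI}{da} = \int_{0}^{1} - \frac{3}{2} s^{a} \, ds = - \frac{3}{2} \left[\frac{s^{a+1}}{a+1}\right]_0^1 = - \frac{3}{2 a + 2}.$$

Integrating with respect to $a$ gives $I(a) = - \log{\left(\frac{6 \sqrt{78} \left(a + 1\right)^{\frac{3}{2}}}{169} \right)} + C$.

At $a = \frac{7}{6}$ the integrand is identically $0$, so $I(\frac{7}{6}) = 0$. The closed form gives $0$, hence $C = 0$.

Setting $a = \frac{1}{3}$:
$$I = - \log{\left(\frac{16 \sqrt{26}}{169} \right)}.$$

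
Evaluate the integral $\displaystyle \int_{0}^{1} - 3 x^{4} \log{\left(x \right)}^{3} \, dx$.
$\frac{18}{625}$

Start from the elementary integral
$$J(a) = \int_{0}^{1} - 3 x^{a} \, dx = - \frac{3}{a + 1}.$$

Differentiating under the integral sign brings down a factor of $\ln x$:
$$\frac{dJ}{da} = \int_{0}^{1} - 3 x^{a} \log{\left(x \right)} \, dx = \frac{3}{\left(a + 1\right)^{2}}.$$

Repeating $3$ times in total — each differentiation brings down another $\ln x$ — gives
$$\frac{d^{3}J}{da^{3}} = \int_{0}^{1} - 3 x^{a} \log{\left(x \right)}^{3} \, dx = \frac{18}{\left(a + 1\right)^{4}},$$
and the integrand here is exactly the target integrand, so $I = \frac{18}{\left(a + 1\right)^{4}}$.

Setting $a = 4$:
$$I = \frac{18}{625}.$$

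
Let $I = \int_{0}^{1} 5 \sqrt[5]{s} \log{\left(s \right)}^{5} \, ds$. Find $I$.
$- \frac{390625}{1944}$

Start from the elementary integral
$$J(a) = \int_{0}^{1} 5 s^{a} \, ds = \frac{5}{a + 1}.$$

Differentiating under the integral sign brings down a factor of $\ln s$:
$$\frac{dJ}{da} = \int_{0}^{1} 5 s^{a} \log{\left(s \right)} \, ds = - \frac{5}{\left(a + 1\right)^{2}}.$$

Repeating $5$ times in total — each differentiation brings down another $\ln s$ — gives
$$\frac{d^{5}J}{da^{5}} = \int_{0}^{1} 5 s^{a} \log{\left(s \right)}^{5} \, ds = - \frac{600}{\left(a + 1\right)^{6}},$$
and the integrand here is exactly the target integrand, so $I = - \frac{600}{\left(a + 1\right)^{6}}$.

Setting $a = \frac{1}{5}$:
$$I = - \frac{390625}{1944}.$$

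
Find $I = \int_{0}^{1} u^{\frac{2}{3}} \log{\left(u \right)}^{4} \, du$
$\frac{5832}{3125}$

Consider the simpler parametrised integral
$$J(a) = \int_{0}^{1} u^{a} \, du = \frac{1}{a + 1}.$$

Differentiating under the integral sign brings down a factor of $\ln u$:
$$\frac{dJ}{da} = \int_{0}^{1} u^{a} \log{\left(u \right)} \, du = - \frac{1}{\left(a + 1\right)^{2}}.$$

Repeating $4$ times in total — each differentiation brings down another $\ln u$ — gives
$$\frac{d^{4}J}{da^{4}} = \int_{0}^{1} u^{a} \log{\left(u \right)}^{4} \, du = \frac{24}{\left(a + 1\right)^{5}},$$
and the integrand here is exactly the target integrand, so $I = \frac{24}{\left(a + 1\right)^{5}}$.

Setting $a = \frac{2}{3}$:
$$I = \frac{5832}{3125}.$$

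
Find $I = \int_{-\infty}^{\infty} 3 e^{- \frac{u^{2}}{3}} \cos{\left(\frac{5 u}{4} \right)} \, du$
$\frac{3 \sqrt{3} \sqrt{\pi}}{e^{\frac{75}{64}}}$

Let $b$ denote the cosine frequency and define $I(b) = \int_{-\infty}^{\infty} 3 e^{- \frac{u^{2}}{3}} \cos{\left(b u \right)} \, du$.

Differentiating under the integral sign,
$$I'(b) = \int_{-\infty}^{\infty} - 3 u e^{- \frac{u^{2}}{3}} \sin{\left(b u \right)} \, du.$$

Integrate $\int_{-\infty}^{\infty} u \sin(b u)\, e^{- \frac{u^{2}}{3}}\, du$ by parts with $w = \sin(b u)$ and $dv = u\, e^{- \frac{u^{2}}{3}}\, du$, giving $v = - \frac{3 e^{- \frac{u^{2}}{3}}}{2}$. The boundary term vanishes and
$$\int_{-\infty}^{\infty} u \sin(b u)\, e^{- \frac{u^{2}}{3}}\, du = \frac{3 b}{2} \int_{-\infty}^{\infty} \cos(b u)\, e^{- \frac{u^{2}}{3}}\, du,$$
so $I'(b) = - \frac{3 b}{2}\, I(b)$.

This is a separable first-order ODE; solving with the initial condition $I(0) = \int_{-\infty}^{\infty} 3 e^{- \frac{u^{2}}{3}}\,du = 3 \sqrt{3} \sqrt{\pi}$ gives
$$I(b) = 3 \sqrt{3} \sqrt{\pi} e^{- \frac{3 b^{2}}{4}}.$$

Setting $b = \frac{5}{4}$:
$$I = \frac{3 \sqrt{3} \sqrt{\pi}}{e^{\frac{75}{64}}}.$$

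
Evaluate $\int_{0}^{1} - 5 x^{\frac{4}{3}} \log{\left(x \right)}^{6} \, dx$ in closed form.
$- \frac{7873200}{823543}$

Start from the elementary integral
$$J(a) = \int_{0}^{1} - 5 x^{a} \, dx = - \frac{5}{a + 1}.$$

Differentiating under the integral sign brings down a factor of $\ln x$:
$$\frac{dJ}{da} = \int_{0}^{1} - 5 x^{a} \log{\left(x \right)} \, dx = \frac{5}{\left(a + 1\right)^{2}}.$$

Repeating $6$ times in total — each differentiation brings down another $\ln x$ — gives
$$\frac{d^{6}J}{da^{6}} = \int_{0}^{1} - 5 x^{a} \log{\left(x \right)}^{6} \, dx = - \frac{3600}{\left(a + 1\right)^{7}},$$
and the integrand here is exactly the target integrand, so $I = - \frac{3600}{\left(a + 1\right)^{7}}$.

Setting $a = \frac{4}{3}$:
$$I = - \frac{7873200}{823543}.$$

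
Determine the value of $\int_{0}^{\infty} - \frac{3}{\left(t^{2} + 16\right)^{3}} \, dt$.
$- \frac{9 \pi}{16384}$

Begin with the known result
$$J(a) = \int_{0}^{\infty} - \frac{3}{a^{2} + t^{2}} \, dt = - \frac{3 \pi}{2 a}.$$

Differentiating under the integral sign with respect to $a$,
$$\frac{dJ}{da} = \int_{0}^{\infty} \frac{6 a}{\left(a^{2} + t^{2}\right)^{2}} \, dt = \frac{3 \pi}{2 a^{2}},$$
so $\int_{0}^{\infty} - \frac{3}{\left(a^{2} + t^{2}\right)^{2}} \, dt = - \frac{3 \pi}{4 a^{3}}$.

Repeating — each differentiation of $1/(t^2+a^2)^j$ produces $-2ja/(t^2+a^2)^{j+1}$ — and dividing through by $-2ja$ at each step yields, after $2$ differentiations in total,
$$\int_{0}^{\infty} - \frac{3}{\left(a^{2} + t^{2}\right)^{3}} \, dt = - \frac{9 \pi}{16 a^{5}}.$$

Setting $a = 4$:
$$I = - \frac{9 \pi}{16384}.$$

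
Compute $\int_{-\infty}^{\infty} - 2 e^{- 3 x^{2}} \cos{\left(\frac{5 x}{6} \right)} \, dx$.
$- \frac{2 \sqrt{3} \sqrt{\pi}}{3 e^{\frac{25}{432}}}$

Treat the cosine frequency as a parameter and define $I(b) = \int_{-\infty}^{\infty} - 2 e^{- 3 x^{2}} \cos{\left(b x \right)} \, dx$.

Differentiating under the integral sign,
$$I'(b) = \int_{-\infty}^{\infty} 2 x e^{- 3 x^{2}} \sin{\left(b x \right)} \, dx.$$

Integrate $\int_{-\infty}^{\infty} x \sin(b x)\, e^{- 3 x^{2}}\, dx$ by parts with $u = \sin(b x)$ and $dv = x\, e^{- 3 x^{2}}\, dx$, giving $v = - \frac{e^{- 3 x^{2}}}{6}$. The boundary term vanishes and
$$\int_{-\infty}^{\infty} x \sin(b x)\, e^{- 3 x^{2}}\, dx = \frac{b}{6} \int_{-\infty}^{\infty} \cos(b x)\, e^{- 3 x^{2}}\, dx,$$
so $I'(b) = - \frac{b}{6}\, I(b)$.

This is a separable first-order ODE; solving with the initial condition $I(0) = \int_{-\infty}^{\infty} - 2 e^{- 3 x^{2}}\,dx = - \frac{2 \sqrt{3} \sqrt{\pi}}{3}$ gives
$$I(b) = - \frac{2 \sqrt{3} \sqrt{\pi} e^{- \frac{b^{2}}{12}}}{3}.$$

Setting $b = \frac{5}{6}$:
$$I = - \frac{2 \sqrt{3} \sqrt{\pi}}{3 e^{\frac{25}{432}}}.$$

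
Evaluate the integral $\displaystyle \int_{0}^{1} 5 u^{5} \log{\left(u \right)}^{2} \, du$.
$\frac{5}{108}$

Begin with the known integral
$$J(a) = \int_{0}^{1} 5 u^{a} \, du = \frac{5}{a + 1}.$$

Differentiating under the integral sign brings down a factor of $\ln u$:
$$\frac{dJ}{da} = \int_{0}^{1} 5 u^{a} \log{\left(u \right)} \, du = - \frac{5}{\left(a + 1\right)^{2}}.$$

Repeating twice in total — each differentiation brings down another $\ln u$ — gives
$$\frac{d^{2}J}{da^{2}} = \int_{0}^{1} 5 u^{a} \log{\left(u \right)}^{2} \, du = \frac{10}{\left(a + 1\right)^{3}},$$
and the integrand here is exactly the target integrand, so $I = \frac{10}{\left(a + 1\right)^{3}}$.

Setting $a = 5$:
$$I = \frac{5}{108}.$$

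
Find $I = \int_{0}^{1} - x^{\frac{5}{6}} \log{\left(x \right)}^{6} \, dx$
$- \frac{201553920}{19487171}$

Begin with the known integral
$$J(a) = \int_{0}^{1} - x^{a} \, dx = - \frac{1}{a + 1}.$$

Differentiating under the integral sign brings down a factor of $\ln x$:
$$\frac{dJ}{da} = \int_{0}^{1} - x^{a} \log{\left(x \right)} \, dx = \frac{1}{\left(a + 1\right)^{2}}.$$

Repeating $6$ times in total — each differentiation brings down another $\ln x$ — gives
$$\frac{d^{6}J}{da^{6}} = \int_{0}^{1} - x^{a} \log{\left(x \right)}^{6} \, dx = - \frac{720}{\left(a + 1\right)^{7}},$$
and the integrand here is exactly the target integrand, so $I = - \frac{720}{\left(a + 1\right)^{7}}$.

Setting $a = \frac{5}{6}$:
$$I = - \frac{201553920}{19487171}.$$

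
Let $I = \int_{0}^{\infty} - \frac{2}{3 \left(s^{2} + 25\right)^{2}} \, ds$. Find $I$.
$- \frac{\pi}{750}$

Begin with the known result
$$J(a) = \int_{0}^{\infty} - \frac{2}{3 \left(a^{2} + s^{2}\right)} \, ds = - \frac{\pi}{3 a}.$$

Differentiating under the integral sign with respect to $a$,
$$\frac{dJ}{da} = \int_{0}^{\infty} \frac{4 a}{3 \left(a^{2} + s^{2}\right)^{2}} \, ds = \frac{\pi}{3 a^{2}},$$
so $\int_{0}^{\infty} - \frac{2}{3 \left(a^{2} + s^{2}\right)^{2}} \, ds = - \frac{\pi}{6 a^{3}}$.

Setting $a = 5$:
$$I = - \frac{\pi}{750}.$$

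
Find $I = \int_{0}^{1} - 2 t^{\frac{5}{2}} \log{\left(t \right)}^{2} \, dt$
$- \frac{32}{343}$

Consider the simpler parametrised integral
$$J(a) = \int_{0}^{1} - 2 t^{a} \, dt = - \frac{2}{a + 1}.$$

Differentiating under the integral sign brings down a factor of $\ln t$:
$$\frac{dJ}{da} = \int_{0}^{1} - 2 t^{a} \log{\left(t \right)} \, dt = \frac{2}{\left(a + 1\right)^{2}}.$$

Repeating twice in total — each differentiation brings down another $\ln t$ — gives
$$\frac{d^{2}J}{da^{2}} = \int_{0}^{1} - 2 t^{a} \log{\left(t \right)}^{2} \, dt = - \frac{4}{\left(a + 1\right)^{3}},$$
and the integrand here is exactly the target integrand, so $I = - \frac{4}{\left(a + 1\right)^{3}}$.

Setting $a = \frac{5}{2}$:
$$I = - \frac{32}{343}.$$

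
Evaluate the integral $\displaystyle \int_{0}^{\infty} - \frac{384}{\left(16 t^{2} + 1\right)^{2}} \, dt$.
$- 24 \pi$

Start from the standard arctangent integral
$$J(a) = \int_{0}^{\infty} - \frac{3}{2 \left(a^{2} + t^{2}\right)} \, dt = - \frac{3 \pi}{4 a}.$$

Differentiating under the integral sign with respect to $a$,
$$\frac{dJ}{da} = \int_{0}^{\infty} \frac{3 a}{\left(a^{2} + t^{2}\right)^{2}} \, dt = \frac{3 \pi}{4 a^{2}},$$
so $\int_{0}^{\infty} - \frac{3}{2 \left(a^{2} + t^{2}\right)^{2}} \, dt = - \frac{3 \pi}{8 a^{3}}$.

Setting $a = \frac{1}{4}$:
$$I = - 24 \pi.$$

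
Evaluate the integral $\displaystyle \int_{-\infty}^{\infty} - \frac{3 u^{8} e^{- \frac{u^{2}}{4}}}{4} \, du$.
$- 2520 \sqrt{\pi}$

Start from the elementary integral
$$J(a) = \int_{-\infty}^{\infty} - \frac{3 e^{- a u^{2}}}{4} \, du = - \frac{3 \sqrt{\pi}}{4 \sqrt{a}}.$$

Differentiating under the integral sign brings down a factor of $(-u^2)$:
$$\frac{dJ}{da} = \int_{-\infty}^{\infty} \frac{3 u^{2} e^{- a u^{2}}}{4} \, du = \frac{3 \sqrt{\pi}}{8 a^{\frac{3}{2}}}.$$

Repeating $4$ times in total — each differentiation brings down another $(-u^2)$ — gives
$$\frac{d^{4}J}{da^{4}} = \int_{-\infty}^{\infty} - \frac{3 u^{8} e^{- a u^{2}}}{4} \, du = - \frac{315 \sqrt{\pi}}{64 a^{\frac{9}{2}}},$$
and the integrand here is exactly the target integrand, so $I = - \frac{315 \sqrt{\pi}}{64 a^{\frac{9}{2}}}$.

Setting $a = \frac{1}{4}$:
$$I = - 2520 \sqrt{\pi}.$$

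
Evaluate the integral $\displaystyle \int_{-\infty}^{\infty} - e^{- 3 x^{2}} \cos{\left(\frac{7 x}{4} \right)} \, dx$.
$- \frac{\sqrt{3} \sqrt{\pi}}{3 e^{\frac{49}{192}}}$

Define $I(b) = \int_{-\infty}^{\infty} - e^{- 3 x^{2}} \cos{\left(b x \right)} \, dx$.

Differentiating under the integral sign,
$$I'(b) = \int_{-\infty}^{\infty} x e^{- 3 x^{2}} \sin{\left(b x \right)} \, dx.$$

Integrate $\int_{-\infty}^{\infty} x \sin(b x)\, e^{- 3 x^{2}}\, dx$ by parts with $u = \sin(b x)$ and $dv = x\, e^{- 3 x^{2}}\, dx$, giving $v = - \frac{e^{- 3 x^{2}}}{6}$. The boundary term vanishes and
$$\int_{-\infty}^{\infty} x \sin(b x)\, e^{- 3 x^{2}}\, dx = \frac{b}{6} \int_{-\infty}^{\infty} \cos(b x)\, e^{- 3 x^{2}}\, dx,$$
so $I'(b) = - \frac{b}{6}\, I(b)$.

This is a separable first-order ODE; solving with the initial condition $I(0) = \int_{-\infty}^{\infty} - e^{- 3 x^{2}}\,dx = - \frac{\sqrt{3} \sqrt{\pi}}{3}$ gives
$$I(b) = - \frac{\sqrt{3} \sqrt{\pi} e^{- \frac{b^{2}}{12}}}{3}.$$

Setting $b = \frac{7}{4}$:
$$I = - \frac{\sqrt{3} \sqrt{\pi}}{3 e^{\frac{49}{192}}}.$$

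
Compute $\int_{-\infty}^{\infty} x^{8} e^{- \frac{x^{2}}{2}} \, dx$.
$105 \sqrt{2} \sqrt{\pi}$

Consider the simpler parametrised integral
$$J(a) = \int_{-\infty}^{\infty} e^{- a x^{2}} \, dx = \frac{\sqrt{\pi}}{\sqrt{a}}.$$

Differentiating under the integral sign brings down a factor of $(-x^2)$:
$$\frac{dJ}{da} = \int_{-\infty}^{\infty} - x^{2} e^{- a x^{2}} \, dx = - \frac{\sqrt{\pi}}{2 a^{\frac{3}{2}}}.$$

Repeating $4$ times in total — each differentiation brings down another $(-x^2)$ — gives
$$\frac{d^{4}J}{da^{4}} = \int_{-\infty}^{\infty} x^{8} e^{- a x^{2}} \, dx = \frac{105 \sqrt{\pi}}{16 a^{\frac{9}{2}}},$$
and the integrand here is exactly the target integrand, so $I = \frac{105 \sqrt{\pi}}{16 a^{\frac{9}{2}}}$.

Setting $a = \frac{1}{2}$:
$$I = 105 \sqrt{2} \sqrt{\pi}.$$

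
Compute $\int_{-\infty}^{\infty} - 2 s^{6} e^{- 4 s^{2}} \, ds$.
$- \frac{15 \sqrt{\pi}}{512}$

Begin with the known integral
$$J(a) = \int_{-\infty}^{\infty} - 2 e^{- a s^{2}} \, ds = - \frac{2 \sqrt{\pi}}{\sqrt{a}}.$$

Differentiating under the integral sign brings down a factor of $(-s^2)$:
$$\frac{dJ}{da} = \int_{-\infty}^{\infty} 2 s^{2} e^{- a s^{2}} \, ds = \frac{\sqrt{\pi}}{a^{\frac{3}{2}}}.$$

Repeating $3$ times in total — each differentiation brings down another $(-s^2)$ — gives
$$\frac{d^{3}J}{da^{3}} = \int_{-\infty}^{\infty} 2 s^{6} e^{- a s^{2}} \, ds = \frac{15 \sqrt{\pi}}{4 a^{\frac{7}{2}}},$$
and the integrand here is $(-1)^{3}$ times the target integrand, so $I = (-1)^{3}\,\frac{d^{3}J}{da^{3}} = - \frac{15 \sqrt{\pi}}{4 a^{\frac{7}{2}}}$.

Setting $a = 4$:
$$I = - \frac{15 \sqrt{\pi}}{512}.$$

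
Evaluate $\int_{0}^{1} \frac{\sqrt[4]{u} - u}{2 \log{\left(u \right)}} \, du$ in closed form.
$\log{\left(\frac{\sqrt{10}}{4} \right)}$

Replace the exponent $\frac{1}{4}$ by a parameter $a$: let $I(a) = \int_{0}^{1} \frac{- u + u^{a}}{2 \log{\left(u \right)}} \, du$.

Since $\dfrac{\partial}{\partial a}\,u^{a} = u^{a} \ln u$, the $\ln u$ in the denominator cancels and
$$\frac{dI}{da} = \int_{0}^{1} \frac{1}{2} u^{a} \, du = \frac{1}{2} \left[\frac{u^{a+1}}{a+1}\right]_0^1 = \frac{1}{2 \left(a + 1\right)}.$$

Integrating with respect to $a$ gives $I(a) = \frac{\log{\left(a + 1 \right)}}{2} - \frac{\log{\left(2 \right)}}{2} + C$.

At $a = 1$ the integrand is identically $0$, so $I(1) = 0$. The closed form gives $0$, hence $C = 0$.

Setting $a = \frac{1}{4}$:
$$I = \log{\left(\frac{\sqrt{10}}{4} \right)}.$$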